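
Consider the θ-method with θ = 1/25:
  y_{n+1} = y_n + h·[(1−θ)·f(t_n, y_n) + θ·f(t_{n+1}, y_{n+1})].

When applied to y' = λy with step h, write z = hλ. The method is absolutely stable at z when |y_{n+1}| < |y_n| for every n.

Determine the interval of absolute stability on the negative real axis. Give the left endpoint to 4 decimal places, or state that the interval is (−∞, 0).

With y'=λy (z=hλ):
  y_{n+1} = y_n + z·[24/25·y_n + 1/25·y_{n+1}] ⇒ (1 − 1/25z)y_{n+1} = (1 + 24/25z)y_n
  so R(z) = (1 + 24/25z)/(1 − 1/25z).

Solve |R(x)|<1 on ℝ⁻.
x=-0.78: |R|=0.2436
R=−1: 1+24/25x = −1+1/25x ⇒ -23/25x=2 ⇒ x=2/(-23/25)=-2.1739
Confirm numerically:
  x=-1.770: |R|=0.65297 <1
  x=-1.494: |R|=0.40975 <1
  x=-1.004: |R|=0.03476 <1
  x=-2.432: |R|=1.21639 >1
  x=-2.286: |R|=1.09448 >1
  x=-2.197: |R|=1.01952 >1
So |R|<1 on (-2.1739, 0).

z∈(-2.1739,0).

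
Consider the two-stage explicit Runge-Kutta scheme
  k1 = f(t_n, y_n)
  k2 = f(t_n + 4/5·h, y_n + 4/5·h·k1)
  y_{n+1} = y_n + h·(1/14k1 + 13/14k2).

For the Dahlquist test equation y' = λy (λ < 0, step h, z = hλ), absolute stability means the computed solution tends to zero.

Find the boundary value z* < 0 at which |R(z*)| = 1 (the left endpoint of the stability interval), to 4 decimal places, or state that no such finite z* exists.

With y'=λy (z=hλ):
  k1=λy_n ⇒ h·k1=z·y_n;  k2=λ(1+4/5z)y_n ⇒ h·k2=z(1+4/5z)y_n
  y_{n+1}/y_n = 1 + 1/14z + 13/14z(1+4/5z) = 1 + z + 26/35z²
  ⇒ R(z) = 1 + z + 26/35z².

Boundary: |R(x)|=1, x<0.
x=-1.11: |R|=0.8053
R=1: x+26/35x²=0 ⇒ x=−35/26=-1.3462; min R=1−1/(4·26/35)=0.6635>−1
Confirm numerically:
  x=-1.304: |R|=0.95917 <1
  x=-1.253: |R|=0.91329 <1
  x=-1.097: |R|=0.79696 <1
  x=-0.985: |R|=0.73574 <1
  x=-1.853: |R|=1.69768 >1
  x=-1.734: |R|=1.49959 >1
  x=-1.707: |R|=1.45757 >1
So |R|<1 on (-1.3462, 0).

z* = -1.3462.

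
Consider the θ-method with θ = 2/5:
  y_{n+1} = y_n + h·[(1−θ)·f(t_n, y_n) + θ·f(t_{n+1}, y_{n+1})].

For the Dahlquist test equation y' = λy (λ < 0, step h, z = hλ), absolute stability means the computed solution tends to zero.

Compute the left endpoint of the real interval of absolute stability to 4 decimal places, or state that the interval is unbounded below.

left endpoint -10.0000.

Test eqn y'=λy, z=hλ:
  y_{n+1} = y_n + z·[3/5·y_n + 2/5·y_{n+1}] ⇒ (1 − 2/5z)y_{n+1} = (1 + 3/5z)y_n
  Hence R(z) = (1 + 3/5z)/(1 − 2/5z).

Solve |R(x)|<1 on ℝ⁻.
x=-1.32: |R|=0.1361
R=−1: 1+3/5x = −1+2/5x ⇒ -1/5x=2 ⇒ x=2/(-1/5)=-10.0000
Confirm numerically:
  x=-7.928: |R|=0.90065 <1
  x=-6.929: |R|=0.83715 <1
  x=-5.832: |R|=0.74988 <1
  x=-10.228: |R|=1.00896 >1
  x=-10.028: |R|=1.00112 >1
So |R|<1 on (-10.0000, 0).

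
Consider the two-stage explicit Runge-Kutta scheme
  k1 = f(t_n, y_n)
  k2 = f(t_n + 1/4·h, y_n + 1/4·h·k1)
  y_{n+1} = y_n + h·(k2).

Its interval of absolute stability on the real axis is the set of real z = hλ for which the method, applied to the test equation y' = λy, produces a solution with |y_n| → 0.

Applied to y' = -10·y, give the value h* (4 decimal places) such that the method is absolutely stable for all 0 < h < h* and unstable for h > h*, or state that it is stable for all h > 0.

With y'=λy (z=hλ):
  k1=λy_n ⇒ h·k1=z·y_n;  k2=λ(1+1/4z)y_n ⇒ h·k2=z(1+1/4z)y_n
  y_{n+1}/y_n = 1 + z(1+1/4z) = 1 + z + 1/4z²
  Hence R(z) = 1 + z + 1/4z².

Find x<0 with |R(x)|<1.
x=-1.77: |R|=0.0132
R=1: x+1/4x²=0 ⇒ x=−4=-4.0000; min R=1−1/(4·1/4)=0.0000>−1
Confirm numerically:
  x=-3.215: |R|=0.36906 <1
  x=-2.921: |R|=0.21206 <1
  x=-2.398: |R|=0.03960 <1
  x=-1.705: |R|=0.02176 <1
  x=-4.347: |R|=1.37710 >1
  x=-4.260: |R|=1.27690 >1
  x=-4.150: |R|=1.15563 >1
Stable set (-4.0000, 0).

(-4.0000,0); λ=-10 ⇒ h* = (4)/10 = 0.4000.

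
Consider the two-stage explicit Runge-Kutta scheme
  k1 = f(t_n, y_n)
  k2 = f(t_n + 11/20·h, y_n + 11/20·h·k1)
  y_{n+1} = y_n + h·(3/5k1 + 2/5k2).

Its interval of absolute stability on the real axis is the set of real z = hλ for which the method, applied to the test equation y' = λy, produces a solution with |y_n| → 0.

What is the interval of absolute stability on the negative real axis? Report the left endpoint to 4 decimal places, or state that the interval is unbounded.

(-4.5455, 0).

Test eqn y'=λy, z=hλ:
  k1=λy_n ⇒ h·k1=z·y_n;  k2=λ(1+11/20z)y_n ⇒ h·k2=z(1+11/20z)y_n
  y_{n+1}/y_n = 1 + 3/5z + 2/5z(1+11/20z) = 1 + z + 11/50z²
  Hence R(z) = 1 + z + 11/50z².

Find x<0 with |R(x)|<1.
x=-0.66: |R|=0.4358
R=1: x+11/50x²=0 ⇒ x=−50/11=-4.5455; min R=1−1/(4·11/50)=-0.1364>−1
Confirm numerically:
  x=-3.917: |R|=0.45844 <1
  x=-3.802: |R|=0.37814 <1
  x=-3.485: |R|=0.18695 <1
  x=-2.329: |R|=0.13567 <1
  x=-4.927: |R|=1.41357 >1
  x=-4.921: |R|=1.40657 >1
  x=-4.596: |R|=1.05111 >1
So |R|<1 on (-4.5455, 0).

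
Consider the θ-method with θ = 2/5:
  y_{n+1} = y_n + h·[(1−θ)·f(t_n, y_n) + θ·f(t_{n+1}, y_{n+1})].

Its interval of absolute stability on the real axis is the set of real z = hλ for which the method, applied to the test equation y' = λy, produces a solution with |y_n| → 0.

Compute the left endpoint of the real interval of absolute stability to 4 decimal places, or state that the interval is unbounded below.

Test eqn y'=λy, z=hλ:
  y_{n+1} = y_n + z·[3/5·y_n + 2/5·y_{n+1}] ⇒ (1 − 2/5z)y_{n+1} = (1 + 3/5z)y_n
  R(z) = (1 + 3/5z)/(1 − 2/5z).

Need |R(x)|<1, x<0.
x=-1.34: |R|=0.1276
R=−1: 1+3/5x = −1+2/5x ⇒ -1/5x=2 ⇒ x=2/(-1/5)=-10.0000
Confirm numerically:
  x=-7.906: |R|=0.89938 <1
  x=-7.617: |R|=0.88223 <1
  x=-5.712: |R|=0.73892 <1
  x=-5.132: |R|=0.68108 <1
  x=-10.586: |R|=1.02239 >1
  x=-10.310: |R|=1.01210 >1
  x=-10.306: |R|=1.01195 >1
So |R|<1 on (-10.0000, 0).

left endpoint -10.0000.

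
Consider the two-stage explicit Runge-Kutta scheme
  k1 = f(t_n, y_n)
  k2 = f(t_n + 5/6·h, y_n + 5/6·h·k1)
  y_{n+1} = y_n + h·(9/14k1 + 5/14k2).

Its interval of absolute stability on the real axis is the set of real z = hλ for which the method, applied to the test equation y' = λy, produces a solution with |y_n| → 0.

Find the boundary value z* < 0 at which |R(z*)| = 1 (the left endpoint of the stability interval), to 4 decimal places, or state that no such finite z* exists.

Set f=λy, z=hλ:
  k1=λy_n ⇒ h·k1=z·y_n;  k2=λ(1+5/6z)y_n ⇒ h·k2=z(1+5/6z)y_n
  y_{n+1}/y_n = 1 + 9/14z + 5/14z(1+5/6z) = 1 + z + 25/84z²
  ⇒ R(z) = 1 + z + 25/84z².

Boundary: |R(x)|=1, x<0.
x=-0.58: |R|=0.5201
R=1: x+25/84x²=0 ⇒ x=−84/25=-3.3600; min R=1−1/(4·25/84)=0.1600>−1
Confirm numerically:
  x=-3.010: |R|=0.68646 <1
  x=-2.449: |R|=0.33600 <1
  x=-1.439: |R|=0.17729 <1
  x=-3.937: |R|=1.67609 >1
  x=-3.439: |R|=1.08086 >1
Stable set (-3.3600, 0).

z* = -3.3600.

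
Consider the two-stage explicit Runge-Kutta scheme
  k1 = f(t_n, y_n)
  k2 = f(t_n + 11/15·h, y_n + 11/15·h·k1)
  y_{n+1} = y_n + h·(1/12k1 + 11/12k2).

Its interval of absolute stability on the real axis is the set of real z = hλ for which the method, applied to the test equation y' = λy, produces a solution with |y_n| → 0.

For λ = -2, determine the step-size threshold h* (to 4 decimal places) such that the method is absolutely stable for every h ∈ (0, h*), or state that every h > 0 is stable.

With y'=λy (z=hλ):
  k1=λy_n ⇒ h·k1=z·y_n;  k2=λ(1+11/15z)y_n ⇒ h·k2=z(1+11/15z)y_n
  y_{n+1}/y_n = 1 + 1/12z + 11/12z(1+11/15z) = 1 + z + 121/180z²
  R(z) = 1 + z + 121/180z².

Find x<0 with |R(x)|<1.
x=-0.73: |R|=0.6282
R=1: x+121/180x²=0 ⇒ x=−180/121=-1.4876; min R=1−1/(4·121/180)=0.6281>−1
Confirm numerically:
  x=-1.171: |R|=0.75078 <1
  x=-0.902: |R|=0.64492 <1
  x=-0.746: |R|=0.62810 <1
  x=-2.031: |R|=1.74189 >1
  x=-2.025: |R|=1.73153 >1
Interval (-1.4876, 0).

(-1.4876,0); λ=-2 ⇒ h* = (180/121)/2 = 0.7438.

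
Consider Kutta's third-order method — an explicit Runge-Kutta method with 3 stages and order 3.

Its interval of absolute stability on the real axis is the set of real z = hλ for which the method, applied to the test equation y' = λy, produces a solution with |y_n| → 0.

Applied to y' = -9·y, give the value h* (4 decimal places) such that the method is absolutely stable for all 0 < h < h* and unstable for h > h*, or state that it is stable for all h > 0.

(-2.5127,0); λ=-9 ⇒ h* = 0.2792.

With y'=λy (z=hλ):
  order 3, 3-stage ⇒ R(z)=1+z+z^2/2+z^3/6
  (e.g. R(-1.15)=0.25777, |R|=0.25777)

Find x<0 with |R(x)|<1.
x=-1.15: |R|=0.2578
|R(-2.66)|=1.2590 |R(-2.19)|=0.5425 |R(-0.86)|=0.4038
Bisect:
  x_lo=-3.3878 |R|=3.1296  x_hi=-0.2989 |R|=0.7413
  mid=-1.84335 |R|=0.18831 →hi
  mid=-2.61557 |R|=1.17725 →lo
  mid=-2.22946 |R|=0.59113 →hi
  mid=-2.42252 |R|=0.85768 →hi
  mid=-2.51905 |R|=1.01039 →lo
  mid=-2.47078 |R|=0.93232 →hi
  mid=-2.49491 |R|=0.97092 →hi
  mid=-2.50698 |R|=0.99055 →hi
  ...
  [-2.51282,-2.51264] ⇒ x*=-2.5127
Stable set (-2.5127, 0).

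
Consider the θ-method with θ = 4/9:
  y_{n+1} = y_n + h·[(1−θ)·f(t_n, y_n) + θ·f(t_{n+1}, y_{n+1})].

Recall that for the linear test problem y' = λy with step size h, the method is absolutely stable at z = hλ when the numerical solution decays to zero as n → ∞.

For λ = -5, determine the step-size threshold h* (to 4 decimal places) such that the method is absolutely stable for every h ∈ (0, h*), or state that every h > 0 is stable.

(-18.0000,0); λ=-5 ⇒ h* = (18)/5 = 3.6000.

Test eqn y'=λy, z=hλ:
  y_{n+1} = y_n + z·[5/9·y_n + 4/9·y_{n+1}] ⇒ (1 − 4/9z)y_{n+1} = (1 + 5/9z)y_n
  so R(z) = (1 + 5/9z)/(1 − 4/9z).

Need |R(x)|<1, x<0.
x=-1.51: |R|=0.0964
R=−1: 1+5/9x = −1+4/9x ⇒ -1/9x=2 ⇒ x=2/(-1/9)=-18.0000
Confirm numerically:
  x=-17.866: |R|=0.99833 <1
  x=-10.664: |R|=0.85798 <1
  x=-8.392: |R|=0.77429 <1
  x=-18.529: |R|=1.00636 >1
  x=-18.460: |R|=1.00555 >1
So |R|<1 on (-18.0000, 0).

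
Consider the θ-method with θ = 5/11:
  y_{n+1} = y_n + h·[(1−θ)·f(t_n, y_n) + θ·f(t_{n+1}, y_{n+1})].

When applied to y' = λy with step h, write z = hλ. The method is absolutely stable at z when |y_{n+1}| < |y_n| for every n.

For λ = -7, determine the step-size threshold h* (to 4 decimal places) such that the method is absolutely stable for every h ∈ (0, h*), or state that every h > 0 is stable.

On y'=λy, z=hλ:
  y_{n+1} = y_n + z·[6/11·y_n + 5/11·y_{n+1}] ⇒ (1 − 5/11z)y_{n+1} = (1 + 6/11z)y_n
  R(z) = (1 + 6/11z)/(1 − 5/11z).

Need |R(x)|<1, x<0.
x=-0.7: |R|=0.4690
R=−1: 1+6/11x = −1+5/11x ⇒ -1/11x=2 ⇒ x=2/(-1/11)=-22.0000
Confirm numerically:
  x=-12.858: |R|=0.87858 <1
  x=-12.047: |R|=0.86028 <1
  x=-10.790: |R|=0.82741 <1
  x=-8.981: |R|=0.76712 <1
  x=-22.233: |R|=1.00191 >1
  x=-22.226: |R|=1.00185 >1
  x=-22.219: |R|=1.00179 >1
So |R|<1 on (-22.0000, 0).

(-22.0000,0); λ=-7 ⇒ h* = (22)/7 = 3.1429.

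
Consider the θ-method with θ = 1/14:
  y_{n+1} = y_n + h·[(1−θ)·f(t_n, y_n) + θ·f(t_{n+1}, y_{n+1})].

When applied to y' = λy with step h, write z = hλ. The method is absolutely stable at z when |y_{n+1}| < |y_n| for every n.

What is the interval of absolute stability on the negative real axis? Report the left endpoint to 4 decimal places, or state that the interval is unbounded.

With y'=λy (z=hλ):
  y_{n+1} = y_n + z·[13/14·y_n + 1/14·y_{n+1}] ⇒ (1 − 1/14z)y_{n+1} = (1 + 13/14z)y_n
  Hence R(z) = (1 + 13/14z)/(1 − 1/14z).

Find x<0 with |R(x)|<1.
x=-1.69: |R|=0.5080
R=−1: 1+13/14x = −1+1/14x ⇒ -6/7x=2 ⇒ x=2/(-6/7)=-2.3333
Confirm numerically:
  x=-2.278: |R|=0.95921 <1
  x=-2.246: |R|=0.93549 <1
  x=-1.850: |R|=0.63407 <1
  x=-1.345: |R|=0.22711 <1
  x=-2.686: |R|=1.25363 >1
  x=-2.385: |R|=1.03784 >1
So |R|<1 on (-2.3333, 0).

z∈(-2.3333,0).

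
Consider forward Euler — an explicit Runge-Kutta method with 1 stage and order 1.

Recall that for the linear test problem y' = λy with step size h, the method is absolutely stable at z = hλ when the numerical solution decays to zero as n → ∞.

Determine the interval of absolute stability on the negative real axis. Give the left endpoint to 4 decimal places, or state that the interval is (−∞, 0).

On y'=λy, z=hλ:
  order 1, 1-stage ⇒ R(z)=1+z
  (e.g. R(-1.48)=-0.48000, |R|=0.48000)

Need |R(x)|<1, x<0.
x=-1.48: |R|=0.4800
|R(-2.22)|=1.2200 |R(-0.65)|=0.3500 |R(-0.6)|=0.4000
Bisect:
  x_lo=-2.4635 |R|=1.4635  x_hi=-0.1993 |R|=0.8007
  mid=-1.33141 |R|=0.33141 →hi
  mid=-1.89747 |R|=0.89747 →hi
  mid=-2.18051 |R|=1.18051 →lo
  mid=-2.03899 |R|=1.03899 →lo
  mid=-1.96823 |R|=0.96823 →hi
  mid=-2.00361 |R|=1.00361 →lo
  mid=-1.98592 |R|=0.98592 →hi
  mid=-1.99477 |R|=0.99477 →hi
  mid=-1.99919 |R|=0.99919 →hi
  ...
  [-2.00002,-1.99988] ⇒ x*=-2.0000
Interval (-2.0000, 0).

(-2.0000, 0).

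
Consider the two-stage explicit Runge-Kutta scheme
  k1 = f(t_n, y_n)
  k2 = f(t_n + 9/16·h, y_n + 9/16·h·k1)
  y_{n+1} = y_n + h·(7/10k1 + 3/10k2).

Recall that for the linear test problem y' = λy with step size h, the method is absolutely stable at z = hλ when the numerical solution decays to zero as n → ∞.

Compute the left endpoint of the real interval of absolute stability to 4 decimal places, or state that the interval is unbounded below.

left endpoint -5.9259.

With y'=λy (z=hλ):
  k1=λy_n ⇒ h·k1=z·y_n;  k2=λ(1+9/16z)y_n ⇒ h·k2=z(1+9/16z)y_n
  y_{n+1}/y_n = 1 + 7/10z + 3/10z(1+9/16z) = 1 + z + 27/160z²
  so R(z) = 1 + z + 27/160z².

Solve |R(x)|<1 on ℝ⁻.
x=-1.07: |R|=0.1232
R=1: x+27/160x²=0 ⇒ x=−160/27=-5.9259; min R=1−1/(4·27/160)=-0.4815>−1
Confirm numerically:
  x=-3.899: |R|=0.33363 <1
  x=-3.608: |R|=0.41127 <1
  x=-3.577: |R|=0.41786 <1
  x=-6.052: |R|=1.12876 >1
  x=-6.011: |R|=1.08630 >1
  x=-5.975: |R|=1.04948 >1
Interval (-5.9259, 0).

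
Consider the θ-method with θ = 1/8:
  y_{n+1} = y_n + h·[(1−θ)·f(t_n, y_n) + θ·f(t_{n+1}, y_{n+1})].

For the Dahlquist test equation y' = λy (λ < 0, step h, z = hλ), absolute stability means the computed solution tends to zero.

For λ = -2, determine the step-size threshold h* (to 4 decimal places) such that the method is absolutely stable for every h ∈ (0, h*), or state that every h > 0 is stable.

Test eqn y'=λy, z=hλ:
  y_{n+1} = y_n + z·[7/8·y_n + 1/8·y_{n+1}] ⇒ (1 − 1/8z)y_{n+1} = (1 + 7/8z)y_n
  so R(z) = (1 + 7/8z)/(1 − 1/8z).

Solve |R(x)|<1 on ℝ⁻.
x=-1.57: |R|=0.3124
R=−1: 1+7/8x = −1+1/8x ⇒ -3/4x=2 ⇒ x=2/(-3/4)=-2.6667
Confirm numerically:
  x=-1.774: |R|=0.45202 <1
  x=-1.530: |R|=0.28437 <1
  x=-1.411: |R|=0.19945 <1
  x=-1.270: |R|=0.09601 <1
  x=-3.179: |R|=1.27498 >1
  x=-2.723: |R|=1.03152 >1
  x=-2.706: |R|=1.02204 >1
Stable set (-2.6667, 0).

(-2.6667,0); λ=-2 ⇒ h* = (8/3)/2 = 1.3333.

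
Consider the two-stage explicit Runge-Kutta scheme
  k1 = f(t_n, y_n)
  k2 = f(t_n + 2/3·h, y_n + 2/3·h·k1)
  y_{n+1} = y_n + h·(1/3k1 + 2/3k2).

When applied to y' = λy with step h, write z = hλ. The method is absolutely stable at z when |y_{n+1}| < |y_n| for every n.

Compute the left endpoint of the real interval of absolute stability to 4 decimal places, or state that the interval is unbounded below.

Set f=λy, z=hλ:
  k1=λy_n ⇒ h·k1=z·y_n;  k2=λ(1+2/3z)y_n ⇒ h·k2=z(1+2/3z)y_n
  y_{n+1}/y_n = 1 + 1/3z + 2/3z(1+2/3z) = 1 + z + 4/9z²
  ⇒ R(z) = 1 + z + 4/9z².

Boundary: |R(x)|=1, x<0.
x=-1.57: |R|=0.5255
R=1: x+4/9x²=0 ⇒ x=−9/4=-2.2500; min R=1−1/(4·4/9)=0.4375>−1
Confirm numerically:
  x=-2.192: |R|=0.94350 <1
  x=-1.713: |R|=0.59116 <1
  x=-1.071: |R|=0.43880 <1
  x=-2.729: |R|=1.58097 >1
  x=-2.522: |R|=1.30488 >1
  x=-2.326: |R|=1.07857 >1
Interval (-2.2500, 0).

z* = -2.2500.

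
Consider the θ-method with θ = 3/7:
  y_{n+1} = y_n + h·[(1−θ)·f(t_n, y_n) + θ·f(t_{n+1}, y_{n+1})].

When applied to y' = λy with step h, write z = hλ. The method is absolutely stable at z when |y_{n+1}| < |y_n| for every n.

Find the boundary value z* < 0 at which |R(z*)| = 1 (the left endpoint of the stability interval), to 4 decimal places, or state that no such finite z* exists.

With y'=λy (z=hλ):
  y_{n+1} = y_n + z·[4/7·y_n + 3/7·y_{n+1}] ⇒ (1 − 3/7z)y_{n+1} = (1 + 4/7z)y_n
  Hence R(z) = (1 + 4/7z)/(1 − 3/7z).

Find x<0 with |R(x)|<1.
x=-1.14: |R|=0.2342
R=−1: 1+4/7x = −1+3/7x ⇒ -1/7x=2 ⇒ x=2/(-1/7)=-14.0000
Confirm numerically:
  x=-11.053: |R|=0.92662 <1
  x=-9.493: |R|=0.87297 <1
  x=-7.040: |R|=0.75249 <1
  x=-6.742: |R|=0.73342 <1
  x=-14.490: |R|=1.00971 >1
  x=-14.453: |R|=1.00900 >1
  x=-14.374: |R|=1.00746 >1
So |R|<1 on (-14.0000, 0).

left endpoint -14.0000.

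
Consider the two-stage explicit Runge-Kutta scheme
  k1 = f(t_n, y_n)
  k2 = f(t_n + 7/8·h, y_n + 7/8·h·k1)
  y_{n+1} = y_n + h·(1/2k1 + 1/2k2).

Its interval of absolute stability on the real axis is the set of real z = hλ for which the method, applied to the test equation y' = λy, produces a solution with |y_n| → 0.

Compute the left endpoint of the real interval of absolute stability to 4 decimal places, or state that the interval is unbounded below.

Test eqn y'=λy, z=hλ:
  k1=λy_n ⇒ h·k1=z·y_n;  k2=λ(1+7/8z)y_n ⇒ h·k2=z(1+7/8z)y_n
  y_{n+1}/y_n = 1 + 1/2z + 1/2z(1+7/8z) = 1 + z + 7/16z²
  Hence R(z) = 1 + z + 7/16z².

Need |R(x)|<1, x<0.
x=-0.89: |R|=0.4565
R=1: x+7/16x²=0 ⇒ x=−16/7=-2.2857; min R=1−1/(4·7/16)=0.4286>−1
Confirm numerically:
  x=-2.013: |R|=0.75982 <1
  x=-1.828: |R|=0.63394 <1
  x=-1.408: |R|=0.45933 <1
  x=-0.978: |R|=0.44046 <1
  x=-2.821: |R|=1.66064 >1
  x=-2.385: |R|=1.10360 >1
So |R|<1 on (-2.2857, 0).

z* = -2.2857.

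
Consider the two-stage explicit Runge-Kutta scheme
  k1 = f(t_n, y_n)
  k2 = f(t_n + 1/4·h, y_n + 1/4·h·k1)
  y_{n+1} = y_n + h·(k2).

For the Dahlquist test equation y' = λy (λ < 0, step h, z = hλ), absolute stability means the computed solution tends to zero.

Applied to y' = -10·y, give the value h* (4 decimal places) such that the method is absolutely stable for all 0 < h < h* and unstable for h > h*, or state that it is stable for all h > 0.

With y'=λy (z=hλ):
  k1=λy_n ⇒ h·k1=z·y_n;  k2=λ(1+1/4z)y_n ⇒ h·k2=z(1+1/4z)y_n
  y_{n+1}/y_n = 1 + z(1+1/4z) = 1 + z + 1/4z²
  R(z) = 1 + z + 1/4z².

Boundary: |R(x)|=1, x<0.
x=-0.64: |R|=0.4624
R=1: x+1/4x²=0 ⇒ x=−4=-4.0000; min R=1−1/(4·1/4)=0.0000>−1
Confirm numerically:
  x=-3.070: |R|=0.28622 <1
  x=-2.806: |R|=0.16241 <1
  x=-2.201: |R|=0.01010 <1
  x=-2.188: |R|=0.00884 <1
  x=-4.589: |R|=1.67573 >1
  x=-4.416: |R|=1.45926 >1
Stable set (-4.0000, 0).

(-4.0000,0); λ=-10 ⇒ h* = (4)/10 = 0.4000.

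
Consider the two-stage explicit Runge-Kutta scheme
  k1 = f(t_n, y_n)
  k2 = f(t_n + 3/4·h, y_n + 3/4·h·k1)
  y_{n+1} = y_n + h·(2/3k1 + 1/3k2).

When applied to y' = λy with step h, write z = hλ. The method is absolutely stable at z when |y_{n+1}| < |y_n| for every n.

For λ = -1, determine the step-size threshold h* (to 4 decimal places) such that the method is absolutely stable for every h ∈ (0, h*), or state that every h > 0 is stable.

With y'=λy (z=hλ):
  k1=λy_n ⇒ h·k1=z·y_n;  k2=λ(1+3/4z)y_n ⇒ h·k2=z(1+3/4z)y_n
  y_{n+1}/y_n = 1 + 2/3z + 1/3z(1+3/4z) = 1 + z + 1/4z²
  Hence R(z) = 1 + z + 1/4z².

Need |R(x)|<1, x<0.
x=-0.44: |R|=0.6084
R=1: x+1/4x²=0 ⇒ x=−4=-4.0000; min R=1−1/(4·1/4)=0.0000>−1
Confirm numerically:
  x=-3.790: |R|=0.80103 <1
  x=-3.135: |R|=0.32206 <1
  x=-3.060: |R|=0.28090 <1
  x=-4.200: |R|=1.21000 >1
  x=-4.052: |R|=1.05268 >1
Stable set (-4.0000, 0).

(-4.0000,0); λ=-1 ⇒ h* = (4)/1 = 4.0000.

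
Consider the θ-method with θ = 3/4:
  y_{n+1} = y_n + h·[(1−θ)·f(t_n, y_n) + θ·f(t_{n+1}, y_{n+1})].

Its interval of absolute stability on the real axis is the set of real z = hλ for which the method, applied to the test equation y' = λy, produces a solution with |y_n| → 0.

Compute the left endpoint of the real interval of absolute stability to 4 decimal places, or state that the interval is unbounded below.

With y'=λy (z=hλ):
  y_{n+1} = y_n + z·[1/4·y_n + 3/4·y_{n+1}] ⇒ (1 − 3/4z)y_{n+1} = (1 + 1/4z)y_n
  R(z) = (1 + 1/4z)/(1 − 3/4z).

Need |R(x)|<1, x<0.
x=-1.56: |R|=0.2811
x=-2: |R|=0.2000
x=-10: |R|=0.1765
x=-100: |R|=0.3158
θ=3/4≥1/2 ⇒ |1+1/4x|<|1−3/4x| ∀x<0 ⇒ unbounded interval.

interval (−∞, 0).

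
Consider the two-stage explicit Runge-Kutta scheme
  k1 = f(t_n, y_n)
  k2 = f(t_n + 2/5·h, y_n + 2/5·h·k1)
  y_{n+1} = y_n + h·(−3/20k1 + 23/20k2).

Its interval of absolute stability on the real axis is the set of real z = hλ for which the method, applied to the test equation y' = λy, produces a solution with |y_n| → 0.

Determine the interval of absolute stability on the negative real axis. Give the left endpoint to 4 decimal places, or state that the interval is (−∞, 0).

On y'=λy, z=hλ:
  k1=λy_n ⇒ h·k1=z·y_n;  k2=λ(1+2/5z)y_n ⇒ h·k2=z(1+2/5z)y_n
  y_{n+1}/y_n = 1 − 3/20z + 23/20z(1+2/5z) = 1 + z + 23/50z²
  Hence R(z) = 1 + z + 23/50z².

Solve |R(x)|<1 on ℝ⁻.
x=-0.72: |R|=0.5185
R=1: x+23/50x²=0 ⇒ x=−50/23=-2.1739; min R=1−1/(4·23/50)=0.4565>−1
Confirm numerically:
  x=-1.683: |R|=0.61994 <1
  x=-1.127: |R|=0.45726 <1
  x=-1.070: |R|=0.45665 <1
  x=-2.443: |R|=1.30239 >1
  x=-2.374: |R|=1.21850 >1
Interval (-2.1739, 0).

(-2.1739, 0).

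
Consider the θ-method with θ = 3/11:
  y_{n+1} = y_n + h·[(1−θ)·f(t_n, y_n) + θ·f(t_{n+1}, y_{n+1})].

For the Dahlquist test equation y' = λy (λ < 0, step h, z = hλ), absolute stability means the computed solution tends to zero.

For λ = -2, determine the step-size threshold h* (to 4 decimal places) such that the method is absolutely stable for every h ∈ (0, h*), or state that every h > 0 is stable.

(-4.4000,0); λ=-2 ⇒ h* = (22/5)/2 = 2.2000.

Test eqn y'=λy, z=hλ:
  y_{n+1} = y_n + z·[8/11·y_n + 3/11·y_{n+1}] ⇒ (1 − 3/11z)y_{n+1} = (1 + 8/11z)y_n
  so R(z) = (1 + 8/11z)/(1 − 3/11z).

Need |R(x)|<1, x<0.
x=-1.71: |R|=0.1662
R=−1: 1+8/11x = −1+3/11x ⇒ -5/11x=2 ⇒ x=2/(-5/11)=-4.4000
Confirm numerically:
  x=-4.334: |R|=0.98625 <1
  x=-3.976: |R|=0.90754 <1
  x=-3.492: |R|=0.78860 <1
  x=-2.529: |R|=0.49669 <1
  x=-4.804: |R|=1.07949 >1
  x=-4.619: |R|=1.04405 >1
So |R|<1 on (-4.4000, 0).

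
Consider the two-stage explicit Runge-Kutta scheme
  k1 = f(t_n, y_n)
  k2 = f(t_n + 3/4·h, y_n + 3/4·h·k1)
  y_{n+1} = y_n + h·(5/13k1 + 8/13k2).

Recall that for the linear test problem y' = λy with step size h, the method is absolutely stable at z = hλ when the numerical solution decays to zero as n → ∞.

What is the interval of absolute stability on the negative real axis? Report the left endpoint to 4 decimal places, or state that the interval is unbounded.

Test eqn y'=λy, z=hλ:
  k1=λy_n ⇒ h·k1=z·y_n;  k2=λ(1+3/4z)y_n ⇒ h·k2=z(1+3/4z)y_n
  y_{n+1}/y_n = 1 + 5/13z + 8/13z(1+3/4z) = 1 + z + 6/13z²
  R(z) = 1 + z + 6/13z².

Find x<0 with |R(x)|<1.
x=-0.84: |R|=0.4857
R=1: x+6/13x²=0 ⇒ x=−13/6=-2.1667; min R=1−1/(4·6/13)=0.4583>−1
Confirm numerically:
  x=-1.950: |R|=0.80500 <1
  x=-1.462: |R|=0.52451 <1
  x=-1.254: |R|=0.47178 <1
  x=-2.694: |R|=1.65568 >1
  x=-2.526: |R|=1.41893 >1
Stable set (-2.1667, 0).

z∈(-2.1667,0).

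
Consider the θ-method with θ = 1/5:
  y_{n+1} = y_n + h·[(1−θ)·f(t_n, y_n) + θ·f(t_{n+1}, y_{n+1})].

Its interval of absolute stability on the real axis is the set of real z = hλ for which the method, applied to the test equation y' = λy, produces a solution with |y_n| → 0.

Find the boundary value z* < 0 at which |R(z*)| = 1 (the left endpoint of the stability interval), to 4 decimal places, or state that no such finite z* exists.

With y'=λy (z=hλ):
  y_{n+1} = y_n + z·[4/5·y_n + 1/5·y_{n+1}] ⇒ (1 − 1/5z)y_{n+1} = (1 + 4/5z)y_n
  ⇒ R(z) = (1 + 4/5z)/(1 − 1/5z).

Need |R(x)|<1, x<0.
x=-0.58: |R|=0.4803
R=−1: 1+4/5x = −1+1/5x ⇒ -3/5x=2 ⇒ x=2/(-3/5)=-3.3333
Confirm numerically:
  x=-3.030: |R|=0.88667 <1
  x=-2.711: |R|=0.75788 <1
  x=-1.765: |R|=0.30451 <1
  x=-1.706: |R|=0.27200 <1
  x=-3.699: |R|=1.12611 >1
  x=-3.546: |R|=1.07465 >1
So |R|<1 on (-3.3333, 0).

z* = -3.3333.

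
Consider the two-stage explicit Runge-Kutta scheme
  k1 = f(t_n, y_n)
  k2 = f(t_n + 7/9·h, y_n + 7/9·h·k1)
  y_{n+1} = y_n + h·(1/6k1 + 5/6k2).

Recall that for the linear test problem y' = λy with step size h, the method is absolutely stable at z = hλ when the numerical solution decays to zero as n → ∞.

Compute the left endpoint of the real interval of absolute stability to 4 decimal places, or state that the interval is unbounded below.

On y'=λy, z=hλ:
  k1=λy_n ⇒ h·k1=z·y_n;  k2=λ(1+7/9z)y_n ⇒ h·k2=z(1+7/9z)y_n
  y_{n+1}/y_n = 1 + 1/6z + 5/6z(1+7/9z) = 1 + z + 35/54z²
  Hence R(z) = 1 + z + 35/54z².

Boundary: |R(x)|=1, x<0.
x=-0.49: |R|=0.6656
R=1: x+35/54x²=0 ⇒ x=−54/35=-1.5429; min R=1−1/(4·35/54)=0.6143>−1
Confirm numerically:
  x=-1.135: |R|=0.69996 <1
  x=-0.817: |R|=0.61563 <1
  x=-0.689: |R|=0.61869 <1
  x=-1.946: |R|=1.50848 >1
  x=-1.849: |R|=1.36689 >1
Interval (-1.5429, 0).

left endpoint -1.5429.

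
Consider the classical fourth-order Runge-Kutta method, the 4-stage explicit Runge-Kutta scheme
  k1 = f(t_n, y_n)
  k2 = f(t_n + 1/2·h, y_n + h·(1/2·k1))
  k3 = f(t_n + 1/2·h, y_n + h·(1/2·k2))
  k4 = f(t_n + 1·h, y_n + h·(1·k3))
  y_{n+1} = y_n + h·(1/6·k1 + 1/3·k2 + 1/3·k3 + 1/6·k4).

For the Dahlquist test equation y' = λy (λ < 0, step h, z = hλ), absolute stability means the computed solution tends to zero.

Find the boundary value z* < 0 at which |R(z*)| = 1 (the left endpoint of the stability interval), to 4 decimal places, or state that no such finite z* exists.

left endpoint -2.7853.

On y'=λy, z=hλ:
  order 4, 4-stage ⇒ R(z)=1+z+z^2/2+z^3/6+z^4/24
  (e.g. R(-0.47)=0.62518, |R|=0.62518)

Boundary: |R(x)|=1, x<0.
x=-0.47: |R|=0.6252
|R(-2.94)|=1.2594 |R(-2.42)|=0.5752 |R(-1.3)|=0.2978
Bisect:
  x_lo=-3.5822 |R|=3.0335  x_hi=-0.3405 |R|=0.7114
  mid=-1.96136 |R|=0.32119 →hi
  mid=-2.77176 |R|=0.97979 →hi
  mid=-3.17696 |R|=1.76996 →lo
  mid=-2.97436 |R|=1.32454 →lo
  mid=-2.87306 |R|=1.14059 →lo
  mid=-2.82241 |R|=1.05742 →lo
  mid=-2.79709 |R|=1.01793 →lo
  mid=-2.78442 |R|=0.99869 →hi
  mid=-2.79076 |R|=1.00827 →lo
  ...
  [-2.78541,-2.78522] ⇒ x*=-2.7853
Interval (-2.7853, 0).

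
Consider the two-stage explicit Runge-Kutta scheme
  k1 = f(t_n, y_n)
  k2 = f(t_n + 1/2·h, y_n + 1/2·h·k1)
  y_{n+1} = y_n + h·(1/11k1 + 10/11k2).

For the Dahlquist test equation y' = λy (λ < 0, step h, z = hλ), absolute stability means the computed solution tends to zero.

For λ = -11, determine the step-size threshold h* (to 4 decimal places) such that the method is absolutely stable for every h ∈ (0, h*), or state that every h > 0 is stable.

Set f=λy, z=hλ:
  k1=λy_n ⇒ h·k1=z·y_n;  k2=λ(1+1/2z)y_n ⇒ h·k2=z(1+1/2z)y_n
  y_{n+1}/y_n = 1 + 1/11z + 10/11z(1+1/2z) = 1 + z + 5/11z²
  ⇒ R(z) = 1 + z + 5/11z².

Boundary: |R(x)|=1, x<0.
x=-0.59: |R|=0.5682
R=1: x+5/11x²=0 ⇒ x=−11/5=-2.2000; min R=1−1/(4·5/11)=0.4500>−1
Confirm numerically:
  x=-2.123: |R|=0.92570 <1
  x=-2.114: |R|=0.91736 <1
  x=-1.494: |R|=0.52056 <1
  x=-1.133: |R|=0.45049 <1
  x=-2.709: |R|=1.62676 >1
  x=-2.380: |R|=1.19473 >1
So |R|<1 on (-2.2000, 0).

(-2.2000,0); λ=-11 ⇒ h* = (11/5)/11 = 0.2000.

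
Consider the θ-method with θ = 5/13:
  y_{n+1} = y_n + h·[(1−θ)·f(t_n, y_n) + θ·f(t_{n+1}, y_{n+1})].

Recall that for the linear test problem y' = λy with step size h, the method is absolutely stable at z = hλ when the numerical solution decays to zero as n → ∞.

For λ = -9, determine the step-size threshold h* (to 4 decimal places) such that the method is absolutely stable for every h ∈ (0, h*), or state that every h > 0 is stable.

(-8.6667,0); λ=-9 ⇒ h* = (26/3)/9 = 0.9630.

On y'=λy, z=hλ:
  y_{n+1} = y_n + z·[8/13·y_n + 5/13·y_{n+1}] ⇒ (1 − 5/13z)y_{n+1} = (1 + 8/13z)y_n
  ⇒ R(z) = (1 + 8/13z)/(1 − 5/13z).

Boundary: |R(x)|=1, x<0.
x=-1.06: |R|=0.2470
R=−1: 1+8/13x = −1+5/13x ⇒ -3/13x=2 ⇒ x=2/(-3/13)=-8.6667
Confirm numerically:
  x=-6.872: |R|=0.88632 <1
  x=-6.550: |R|=0.86120 <1
  x=-4.677: |R|=0.67105 <1
  x=-4.670: |R|=0.67015 <1
  x=-9.057: |R|=1.02009 >1
  x=-8.862: |R|=1.01023 >1
  x=-8.733: |R|=1.00351 >1
So |R|<1 on (-8.6667, 0).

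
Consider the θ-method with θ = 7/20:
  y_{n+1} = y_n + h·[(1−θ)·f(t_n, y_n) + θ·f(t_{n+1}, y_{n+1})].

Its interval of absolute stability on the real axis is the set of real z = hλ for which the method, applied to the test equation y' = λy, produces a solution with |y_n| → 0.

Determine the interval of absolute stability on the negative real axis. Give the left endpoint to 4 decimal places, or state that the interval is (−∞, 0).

On y'=λy, z=hλ:
  y_{n+1} = y_n + z·[13/20·y_n + 7/20·y_{n+1}] ⇒ (1 − 7/20z)y_{n+1} = (1 + 13/20z)y_n
  ⇒ R(z) = (1 + 13/20z)/(1 − 7/20z).

Solve |R(x)|<1 on ℝ⁻.
x=-1.69: |R|=0.0619
R=−1: 1+13/20x = −1+7/20x ⇒ -3/10x=2 ⇒ x=2/(-3/10)=-6.6667
Confirm numerically:
  x=-4.416: |R|=0.73476 <1
  x=-3.730: |R|=0.61787 <1
  x=-3.279: |R|=0.52679 <1
  x=-7.246: |R|=1.04915 >1
  x=-6.976: |R|=1.02696 >1
  x=-6.905: |R|=1.02093 >1
So |R|<1 on (-6.6667, 0).

z∈(-6.6667,0).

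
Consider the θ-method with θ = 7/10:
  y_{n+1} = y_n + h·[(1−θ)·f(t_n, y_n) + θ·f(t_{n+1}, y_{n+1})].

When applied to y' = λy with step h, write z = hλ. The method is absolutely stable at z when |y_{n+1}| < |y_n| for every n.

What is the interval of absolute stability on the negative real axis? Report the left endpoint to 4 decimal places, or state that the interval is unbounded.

With y'=λy (z=hλ):
  y_{n+1} = y_n + z·[3/10·y_n + 7/10·y_{n+1}] ⇒ (1 − 7/10z)y_{n+1} = (1 + 3/10z)y_n
  so R(z) = (1 + 3/10z)/(1 − 7/10z).

Boundary: |R(x)|=1, x<0.
x=-0.49: |R|=0.6351
x=-2: |R|=0.1667
x=-10: |R|=0.2500
x=-100: |R|=0.4085
θ=7/10≥1/2 ⇒ |1+3/10x|<|1−7/10x| ∀x<0 ⇒ stable on all of ℝ⁻.

(−∞, 0) — no finite endpoint.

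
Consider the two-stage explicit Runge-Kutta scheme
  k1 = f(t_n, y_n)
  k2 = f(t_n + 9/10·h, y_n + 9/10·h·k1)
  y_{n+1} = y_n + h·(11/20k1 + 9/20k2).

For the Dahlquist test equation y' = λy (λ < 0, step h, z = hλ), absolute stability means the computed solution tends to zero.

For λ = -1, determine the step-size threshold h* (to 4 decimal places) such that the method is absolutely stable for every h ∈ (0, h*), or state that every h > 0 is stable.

Test eqn y'=λy, z=hλ:
  k1=λy_n ⇒ h·k1=z·y_n;  k2=λ(1+9/10z)y_n ⇒ h·k2=z(1+9/10z)y_n
  y_{n+1}/y_n = 1 + 11/20z + 9/20z(1+9/10z) = 1 + z + 81/200z²
  ⇒ R(z) = 1 + z + 81/200z².

Need |R(x)|<1, x<0.
x=-0.57: |R|=0.5616
R=1: x+81/200x²=0 ⇒ x=−200/81=-2.4691; min R=1−1/(4·81/200)=0.3827>−1
Confirm numerically:
  x=-2.320: |R|=0.85987 <1
  x=-2.301: |R|=0.84331 <1
  x=-1.917: |R|=0.57133 <1
  x=-2.773: |R|=1.34126 >1
  x=-2.547: |R|=1.08032 >1
Stable set (-2.4691, 0).

(-2.4691,0); λ=-1 ⇒ h* = (200/81)/1 = 2.4691.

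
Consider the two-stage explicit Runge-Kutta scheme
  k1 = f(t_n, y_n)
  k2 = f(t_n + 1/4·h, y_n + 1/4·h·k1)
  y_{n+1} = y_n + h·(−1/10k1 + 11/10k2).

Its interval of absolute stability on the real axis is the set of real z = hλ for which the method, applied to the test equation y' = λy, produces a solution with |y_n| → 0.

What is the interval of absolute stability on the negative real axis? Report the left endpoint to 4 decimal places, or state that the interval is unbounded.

z∈(-3.6364,0).

With y'=λy (z=hλ):
  k1=λy_n ⇒ h·k1=z·y_n;  k2=λ(1+1/4z)y_n ⇒ h·k2=z(1+1/4z)y_n
  y_{n+1}/y_n = 1 − 1/10z + 11/10z(1+1/4z) = 1 + z + 11/40z²
  so R(z) = 1 + z + 11/40z².

Need |R(x)|<1, x<0.
x=-1.12: |R|=0.2250
R=1: x+11/40x²=0 ⇒ x=−40/11=-3.6364; min R=1−1/(4·11/40)=0.0909>−1
Confirm numerically:
  x=-3.468: |R|=0.83943 <1
  x=-2.952: |R|=0.44443 <1
  x=-1.632: |R|=0.10044 <1
  x=-4.181: |R|=1.62621 >1
  x=-4.055: |R|=1.46683 >1
Interval (-3.6364, 0).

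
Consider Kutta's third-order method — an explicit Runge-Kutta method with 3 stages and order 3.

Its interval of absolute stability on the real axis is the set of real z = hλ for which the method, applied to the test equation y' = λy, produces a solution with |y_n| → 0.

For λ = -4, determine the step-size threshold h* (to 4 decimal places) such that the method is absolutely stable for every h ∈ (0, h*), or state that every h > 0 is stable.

(-2.5127,0); λ=-4 ⇒ h* = 0.6282.

Set f=λy, z=hλ:
  order 3, 3-stage ⇒ R(z)=1+z+z^2/2+z^3/6
  (e.g. R(-0.88)=0.39362, |R|=0.39362)

Boundary: |R(x)|=1, x<0.
x=-0.88: |R|=0.3936
|R(-1.5)|=0.0625 |R(-1.25)|=0.2057 |R(-0.94)|=0.3634
Bisect:
  x_lo=-2.9556 |R|=1.8909  x_hi=-0.0588 |R|=0.9429
  mid=-1.50718 |R|=0.05800 →hi
  mid=-2.23137 |R|=0.59353 →hi
  mid=-2.59346 |R|=1.13773 →lo
  mid=-2.41242 |R|=0.84248 →hi
  mid=-2.50294 |R|=0.98395 →hi
  mid=-2.54820 |R|=1.05925 →lo
  mid=-2.52557 |R|=1.02121 →lo
  mid=-2.51425 |R|=1.00248 →lo
  mid=-2.50860 |R|=0.99319 →hi
  ...
  [-2.51284,-2.51266] ⇒ x*=-2.5127
So |R|<1 on (-2.5127, 0).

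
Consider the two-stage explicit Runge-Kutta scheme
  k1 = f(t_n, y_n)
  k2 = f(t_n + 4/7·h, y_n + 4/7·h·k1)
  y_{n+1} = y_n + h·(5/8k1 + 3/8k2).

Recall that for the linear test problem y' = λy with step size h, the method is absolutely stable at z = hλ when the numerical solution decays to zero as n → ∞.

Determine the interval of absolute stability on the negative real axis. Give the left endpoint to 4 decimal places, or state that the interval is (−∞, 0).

On y'=λy, z=hλ:
  k1=λy_n ⇒ h·k1=z·y_n;  k2=λ(1+4/7z)y_n ⇒ h·k2=z(1+4/7z)y_n
  y_{n+1}/y_n = 1 + 5/8z + 3/8z(1+4/7z) = 1 + z + 3/14z²
  ⇒ R(z) = 1 + z + 3/14z².

Find x<0 with |R(x)|<1.
x=-0.32: |R|=0.7019
R=1: x+3/14x²=0 ⇒ x=−14/3=-4.6667; min R=1−1/(4·3/14)=-0.1667>−1
Confirm numerically:
  x=-4.024: |R|=0.44584 <1
  x=-3.811: |R|=0.30123 <1
  x=-3.702: |R|=0.23474 <1
  x=-5.234: |R|=1.63630 >1
  x=-5.121: |R|=1.49857 >1
  x=-4.838: |R|=1.17762 >1
So |R|<1 on (-4.6667, 0).

z∈(-4.6667,0).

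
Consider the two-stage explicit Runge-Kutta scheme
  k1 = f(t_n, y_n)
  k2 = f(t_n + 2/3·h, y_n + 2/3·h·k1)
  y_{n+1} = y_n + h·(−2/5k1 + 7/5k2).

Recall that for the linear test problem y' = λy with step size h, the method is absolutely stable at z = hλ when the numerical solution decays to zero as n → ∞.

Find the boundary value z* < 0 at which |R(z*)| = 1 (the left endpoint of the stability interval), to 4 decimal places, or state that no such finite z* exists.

Test eqn y'=λy, z=hλ:
  k1=λy_n ⇒ h·k1=z·y_n;  k2=λ(1+2/3z)y_n ⇒ h·k2=z(1+2/3z)y_n
  y_{n+1}/y_n = 1 − 2/5z + 7/5z(1+2/3z) = 1 + z + 14/15z²
  so R(z) = 1 + z + 14/15z².

Need |R(x)|<1, x<0.
x=-1.06: |R|=0.9887
R=1: x+14/15x²=0 ⇒ x=−15/14=-1.0714; min R=1−1/(4·14/15)=0.7321>−1
Confirm numerically:
  x=-0.828: |R|=0.81188 <1
  x=-0.738: |R|=0.77033 <1
  x=-0.447: |R|=0.73949 <1
  x=-1.661: |R|=1.91399 >1
  x=-1.614: |R|=1.81733 >1
  x=-1.377: |R|=1.39272 >1
So |R|<1 on (-1.0714, 0).

z* = -1.0714.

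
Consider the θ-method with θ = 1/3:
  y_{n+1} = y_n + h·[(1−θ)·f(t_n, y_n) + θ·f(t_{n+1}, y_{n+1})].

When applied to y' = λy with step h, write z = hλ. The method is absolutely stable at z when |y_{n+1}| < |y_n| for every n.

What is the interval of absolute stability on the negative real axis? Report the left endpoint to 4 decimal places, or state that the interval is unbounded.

(-6.0000, 0).

Set f=λy, z=hλ:
  y_{n+1} = y_n + z·[2/3·y_n + 1/3·y_{n+1}] ⇒ (1 − 1/3z)y_{n+1} = (1 + 2/3z)y_n
  so R(z) = (1 + 2/3z)/(1 − 1/3z).

Find x<0 with |R(x)|<1.
x=-0.78: |R|=0.3810
R=−1: 1+2/3x = −1+1/3x ⇒ -1/3x=2 ⇒ x=2/(-1/3)=-6.0000
Confirm numerically:
  x=-4.950: |R|=0.86792 <1
  x=-4.077: |R|=0.72827 <1
  x=-3.317: |R|=0.57527 <1
  x=-2.417: |R|=0.33856 <1
  x=-6.573: |R|=1.05986 >1
  x=-6.502: |R|=1.05283 >1
  x=-6.373: |R|=1.03980 >1
Interval (-6.0000, 0).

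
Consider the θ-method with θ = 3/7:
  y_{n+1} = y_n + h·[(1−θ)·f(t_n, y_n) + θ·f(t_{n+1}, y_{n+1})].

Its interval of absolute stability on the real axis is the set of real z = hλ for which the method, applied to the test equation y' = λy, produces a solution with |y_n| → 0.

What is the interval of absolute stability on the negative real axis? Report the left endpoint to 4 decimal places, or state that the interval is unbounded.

(-14.0000, 0).

With y'=λy (z=hλ):
  y_{n+1} = y_n + z·[4/7·y_n + 3/7·y_{n+1}] ⇒ (1 − 3/7z)y_{n+1} = (1 + 4/7z)y_n
  ⇒ R(z) = (1 + 4/7z)/(1 − 3/7z).

Solve |R(x)|<1 on ℝ⁻.
x=-1.53: |R|=0.0759
R=−1: 1+4/7x = −1+3/7x ⇒ -1/7x=2 ⇒ x=2/(-1/7)=-14.0000
Confirm numerically:
  x=-9.369: |R|=0.86809 <1
  x=-6.277: |R|=0.70102 <1
  x=-5.760: |R|=0.66063 <1
  x=-14.577: |R|=1.01137 >1
  x=-14.376: |R|=1.00750 >1
  x=-14.308: |R|=1.00617 >1
So |R|<1 on (-14.0000, 0).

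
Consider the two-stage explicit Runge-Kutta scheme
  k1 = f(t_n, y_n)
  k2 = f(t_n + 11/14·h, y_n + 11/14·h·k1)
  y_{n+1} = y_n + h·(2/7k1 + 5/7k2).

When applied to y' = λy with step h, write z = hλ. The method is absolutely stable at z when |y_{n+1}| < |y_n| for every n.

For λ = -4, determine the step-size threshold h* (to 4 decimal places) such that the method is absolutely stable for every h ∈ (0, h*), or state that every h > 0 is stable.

(-1.7818,0); λ=-4 ⇒ h* = (98/55)/4 = 0.4455.

Set f=λy, z=hλ:
  k1=λy_n ⇒ h·k1=z·y_n;  k2=λ(1+11/14z)y_n ⇒ h·k2=z(1+11/14z)y_n
  y_{n+1}/y_n = 1 + 2/7z + 5/7z(1+11/14z) = 1 + z + 55/98z²
  ⇒ R(z) = 1 + z + 55/98z².

Boundary: |R(x)|=1, x<0.
x=-1.69: |R|=0.9129
R=1: x+55/98x²=0 ⇒ x=−98/55=-1.7818; min R=1−1/(4·55/98)=0.5545>−1
Confirm numerically:
  x=-1.429: |R|=0.71704 <1
  x=-1.094: |R|=0.57769 <1
  x=-0.996: |R|=0.56074 <1
  x=-0.954: |R|=0.55678 <1
  x=-1.992: |R|=1.23497 >1
  x=-1.988: |R|=1.23004 >1
  x=-1.898: |R|=1.12376 >1
Interval (-1.7818, 0).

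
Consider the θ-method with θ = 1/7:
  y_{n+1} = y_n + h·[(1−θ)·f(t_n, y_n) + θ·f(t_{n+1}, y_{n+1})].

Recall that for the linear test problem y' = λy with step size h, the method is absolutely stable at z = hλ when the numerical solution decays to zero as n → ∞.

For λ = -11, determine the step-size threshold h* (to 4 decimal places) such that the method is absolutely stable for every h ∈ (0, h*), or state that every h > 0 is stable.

(-2.8000,0); λ=-11 ⇒ h* = (14/5)/11 = 0.2545.

Set f=λy, z=hλ:
  y_{n+1} = y_n + z·[6/7·y_n + 1/7·y_{n+1}] ⇒ (1 − 1/7z)y_{n+1} = (1 + 6/7z)y_n
  ⇒ R(z) = (1 + 6/7z)/(1 − 1/7z).

Need |R(x)|<1, x<0.
x=-1.44: |R|=0.1943
R=−1: 1+6/7x = −1+1/7x ⇒ -5/7x=2 ⇒ x=2/(-5/7)=-2.8000
Confirm numerically:
  x=-2.216: |R|=0.68316 <1
  x=-2.135: |R|=0.63602 <1
  x=-1.834: |R|=0.45325 <1
  x=-2.971: |R|=1.08575 >1
  x=-2.893: |R|=1.04700 >1
  x=-2.823: |R|=1.01171 >1
So |R|<1 on (-2.8000, 0).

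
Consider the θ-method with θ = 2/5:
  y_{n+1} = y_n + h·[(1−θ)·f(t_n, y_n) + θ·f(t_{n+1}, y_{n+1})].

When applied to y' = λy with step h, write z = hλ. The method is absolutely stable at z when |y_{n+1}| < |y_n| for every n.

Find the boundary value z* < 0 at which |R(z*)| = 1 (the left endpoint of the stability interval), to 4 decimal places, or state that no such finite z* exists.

On y'=λy, z=hλ:
  y_{n+1} = y_n + z·[3/5·y_n + 2/5·y_{n+1}] ⇒ (1 − 2/5z)y_{n+1} = (1 + 3/5z)y_n
  Hence R(z) = (1 + 3/5z)/(1 − 2/5z).

Need |R(x)|<1, x<0.
x=-1.19: |R|=0.1938
R=−1: 1+3/5x = −1+2/5x ⇒ -1/5x=2 ⇒ x=2/(-1/5)=-10.0000
Confirm numerically:
  x=-9.535: |R|=0.98068 <1
  x=-8.344: |R|=0.92364 <1
  x=-5.040: |R|=0.67109 <1
  x=-4.973: |R|=0.66366 <1
  x=-10.296: |R|=1.01157 >1
  x=-10.276: |R|=1.01080 >1
Stable set (-10.0000, 0).

left endpoint -10.0000.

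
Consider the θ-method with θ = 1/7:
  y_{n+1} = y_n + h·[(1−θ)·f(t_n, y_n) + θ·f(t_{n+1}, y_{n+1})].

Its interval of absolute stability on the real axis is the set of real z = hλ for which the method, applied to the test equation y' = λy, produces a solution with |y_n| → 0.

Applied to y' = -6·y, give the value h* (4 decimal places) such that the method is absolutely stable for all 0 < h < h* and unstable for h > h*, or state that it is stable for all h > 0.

Set f=λy, z=hλ:
  y_{n+1} = y_n + z·[6/7·y_n + 1/7·y_{n+1}] ⇒ (1 − 1/7z)y_{n+1} = (1 + 6/7z)y_n
  Hence R(z) = (1 + 6/7z)/(1 − 1/7z).

Find x<0 with |R(x)|<1.
x=-0.39: |R|=0.6306
R=−1: 1+6/7x = −1+1/7x ⇒ -5/7x=2 ⇒ x=2/(-5/7)=-2.8000
Confirm numerically:
  x=-2.653: |R|=0.92386 <1
  x=-1.654: |R|=0.33788 <1
  x=-1.154: |R|=0.00932 <1
  x=-3.020: |R|=1.10978 >1
  x=-2.887: |R|=1.04400 >1
Interval (-2.8000, 0).

(-2.8000,0); λ=-6 ⇒ h* = (14/5)/6 = 0.4667.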